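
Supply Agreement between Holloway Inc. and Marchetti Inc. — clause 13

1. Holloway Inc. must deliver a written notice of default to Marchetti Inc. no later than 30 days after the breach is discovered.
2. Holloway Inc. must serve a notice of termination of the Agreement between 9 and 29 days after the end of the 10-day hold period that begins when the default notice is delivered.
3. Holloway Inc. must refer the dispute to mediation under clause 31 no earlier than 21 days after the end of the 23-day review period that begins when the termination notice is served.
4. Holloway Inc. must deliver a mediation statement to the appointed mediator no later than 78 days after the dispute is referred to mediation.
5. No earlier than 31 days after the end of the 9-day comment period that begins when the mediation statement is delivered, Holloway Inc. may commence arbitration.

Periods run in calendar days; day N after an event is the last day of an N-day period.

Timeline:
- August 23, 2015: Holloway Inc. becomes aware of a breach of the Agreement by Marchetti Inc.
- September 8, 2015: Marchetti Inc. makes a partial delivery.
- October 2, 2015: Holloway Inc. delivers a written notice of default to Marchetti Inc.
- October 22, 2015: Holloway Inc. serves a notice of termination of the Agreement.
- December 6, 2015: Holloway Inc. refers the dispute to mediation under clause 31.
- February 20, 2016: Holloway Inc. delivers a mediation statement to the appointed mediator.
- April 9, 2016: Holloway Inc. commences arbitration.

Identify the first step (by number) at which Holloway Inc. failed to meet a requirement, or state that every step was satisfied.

Step 1

Step 1 — counting 30 days from August 23, 2015 (when the breach is discovered) gives a deadline of September 22, 2015; not done until October 2, 2015, 10 days after the deadline.
The procedure was therefore not followed at step 1.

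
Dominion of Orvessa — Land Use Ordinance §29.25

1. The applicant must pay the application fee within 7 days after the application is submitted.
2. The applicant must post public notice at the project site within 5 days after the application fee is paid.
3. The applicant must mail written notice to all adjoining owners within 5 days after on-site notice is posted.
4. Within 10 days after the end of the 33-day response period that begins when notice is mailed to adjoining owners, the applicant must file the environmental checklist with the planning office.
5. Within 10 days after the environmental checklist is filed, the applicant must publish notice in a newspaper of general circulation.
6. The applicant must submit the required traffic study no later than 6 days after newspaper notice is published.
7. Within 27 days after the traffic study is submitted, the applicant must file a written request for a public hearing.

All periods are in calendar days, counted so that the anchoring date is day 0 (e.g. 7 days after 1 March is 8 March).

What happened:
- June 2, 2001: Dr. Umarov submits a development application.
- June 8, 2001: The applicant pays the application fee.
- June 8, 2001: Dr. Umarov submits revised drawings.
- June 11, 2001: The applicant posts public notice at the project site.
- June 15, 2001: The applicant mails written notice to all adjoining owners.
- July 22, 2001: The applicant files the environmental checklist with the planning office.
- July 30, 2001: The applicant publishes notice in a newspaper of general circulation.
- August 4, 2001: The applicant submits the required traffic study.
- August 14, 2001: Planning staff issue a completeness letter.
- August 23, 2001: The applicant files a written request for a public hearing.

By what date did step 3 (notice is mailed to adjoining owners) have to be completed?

Step 3 runs from June 11, 2001, when on-site notice is posted. 5 days after June 11, 2001 is June 16, 2001.

June 16, 2001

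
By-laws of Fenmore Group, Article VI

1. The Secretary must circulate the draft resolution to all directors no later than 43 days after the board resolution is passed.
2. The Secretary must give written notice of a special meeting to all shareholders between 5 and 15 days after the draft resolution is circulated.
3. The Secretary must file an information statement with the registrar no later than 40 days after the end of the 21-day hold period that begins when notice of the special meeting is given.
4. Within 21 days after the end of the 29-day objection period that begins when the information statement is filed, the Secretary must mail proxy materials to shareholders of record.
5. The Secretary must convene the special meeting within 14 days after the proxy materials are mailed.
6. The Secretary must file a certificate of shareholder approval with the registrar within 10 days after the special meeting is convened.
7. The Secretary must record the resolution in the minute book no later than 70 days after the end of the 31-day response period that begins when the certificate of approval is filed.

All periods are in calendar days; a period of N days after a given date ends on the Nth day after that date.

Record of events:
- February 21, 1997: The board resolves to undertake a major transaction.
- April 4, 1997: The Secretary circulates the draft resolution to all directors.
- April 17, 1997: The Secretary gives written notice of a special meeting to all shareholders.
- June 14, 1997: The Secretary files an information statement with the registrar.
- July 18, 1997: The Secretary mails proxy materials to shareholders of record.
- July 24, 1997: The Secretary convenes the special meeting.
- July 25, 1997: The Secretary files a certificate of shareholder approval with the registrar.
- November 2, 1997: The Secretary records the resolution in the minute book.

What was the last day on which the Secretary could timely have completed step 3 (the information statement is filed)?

June 17, 1997

Notice of the special meeting is given on April 17, 1997; the 21-day hold period therefore ends May 8, 1997, and step 3 runs from that date. 40 days after May 8, 1997 is June 17, 1997.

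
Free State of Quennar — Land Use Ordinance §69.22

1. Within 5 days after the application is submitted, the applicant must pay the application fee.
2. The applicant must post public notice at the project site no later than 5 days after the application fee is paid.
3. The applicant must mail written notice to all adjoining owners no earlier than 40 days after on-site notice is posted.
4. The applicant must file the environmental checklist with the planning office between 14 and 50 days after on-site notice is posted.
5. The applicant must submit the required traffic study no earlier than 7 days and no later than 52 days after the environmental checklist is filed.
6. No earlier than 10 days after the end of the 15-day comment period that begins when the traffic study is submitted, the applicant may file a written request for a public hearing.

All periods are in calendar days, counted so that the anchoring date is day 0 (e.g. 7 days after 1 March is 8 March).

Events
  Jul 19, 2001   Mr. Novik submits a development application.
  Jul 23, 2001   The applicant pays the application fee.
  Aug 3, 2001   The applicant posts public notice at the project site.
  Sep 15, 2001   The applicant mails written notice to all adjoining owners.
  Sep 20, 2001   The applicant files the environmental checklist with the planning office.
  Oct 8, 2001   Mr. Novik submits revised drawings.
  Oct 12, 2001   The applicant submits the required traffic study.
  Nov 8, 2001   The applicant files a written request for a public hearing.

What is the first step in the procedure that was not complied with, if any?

(1) due by Jul 19, 2001 + 5 days = Jul 24, 2001; done Jul 23, 2001 — timely.
(2) due by Jul 23, 2001 + 5 days = Jul 28, 2001; Aug 3, 2001 misses that deadline by 6 days.
The analysis stops there.

Step 2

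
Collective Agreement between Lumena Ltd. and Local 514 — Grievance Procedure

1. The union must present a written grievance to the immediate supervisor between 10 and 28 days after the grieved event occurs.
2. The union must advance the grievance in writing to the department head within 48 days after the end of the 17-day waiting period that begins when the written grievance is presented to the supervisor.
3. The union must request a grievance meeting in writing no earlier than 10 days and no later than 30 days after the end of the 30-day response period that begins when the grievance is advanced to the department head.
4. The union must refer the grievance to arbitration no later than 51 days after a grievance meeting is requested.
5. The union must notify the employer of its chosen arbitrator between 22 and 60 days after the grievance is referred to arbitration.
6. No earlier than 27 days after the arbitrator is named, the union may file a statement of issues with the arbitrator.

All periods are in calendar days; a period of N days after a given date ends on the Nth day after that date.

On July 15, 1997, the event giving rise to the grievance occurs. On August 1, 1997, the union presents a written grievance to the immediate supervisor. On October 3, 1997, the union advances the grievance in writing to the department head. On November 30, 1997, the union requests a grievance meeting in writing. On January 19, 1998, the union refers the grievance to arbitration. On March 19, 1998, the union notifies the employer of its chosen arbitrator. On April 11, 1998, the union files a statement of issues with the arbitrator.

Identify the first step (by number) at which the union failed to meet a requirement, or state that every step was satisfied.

Step 6

Step 1: the window is 10–28 days after July 15, 1997 (when the grieved event occurs), so July 25, 1997 through August 12, 1997; done August 1, 1997, which is between those dates.
Step 2: 48 days after August 18, 1997 (end of the 17-day waiting period, which began when the written grievance is presented to the supervisor on August 1, 1997) is October 5, 1997; done October 3, 1997 — timely.
Step 3: the window is 10–30 days after November 2, 1997 (end of the 30-day response period, which began when the grievance is advanced to the department head on October 3, 1997), so November 12, 1997 through December 2, 1997; November 30, 1997 falls inside that range.
Step 4: 51 days after November 30, 1997 (when a grievance meeting is requested) is January 20, 1998; completed January 19, 1998, before the deadline.
Step 5: the window is 22–60 days after January 19, 1998 (when the grievance is referred to arbitration), so February 10, 1998 through March 20, 1998; done March 19, 1998 — within the window.
Step 6: the earliest permitted date is 27 days after March 19, 1998 (when the arbitrator is named), i.e. April 15, 1998; April 11, 1998 is 4 days before the earliest permitted date.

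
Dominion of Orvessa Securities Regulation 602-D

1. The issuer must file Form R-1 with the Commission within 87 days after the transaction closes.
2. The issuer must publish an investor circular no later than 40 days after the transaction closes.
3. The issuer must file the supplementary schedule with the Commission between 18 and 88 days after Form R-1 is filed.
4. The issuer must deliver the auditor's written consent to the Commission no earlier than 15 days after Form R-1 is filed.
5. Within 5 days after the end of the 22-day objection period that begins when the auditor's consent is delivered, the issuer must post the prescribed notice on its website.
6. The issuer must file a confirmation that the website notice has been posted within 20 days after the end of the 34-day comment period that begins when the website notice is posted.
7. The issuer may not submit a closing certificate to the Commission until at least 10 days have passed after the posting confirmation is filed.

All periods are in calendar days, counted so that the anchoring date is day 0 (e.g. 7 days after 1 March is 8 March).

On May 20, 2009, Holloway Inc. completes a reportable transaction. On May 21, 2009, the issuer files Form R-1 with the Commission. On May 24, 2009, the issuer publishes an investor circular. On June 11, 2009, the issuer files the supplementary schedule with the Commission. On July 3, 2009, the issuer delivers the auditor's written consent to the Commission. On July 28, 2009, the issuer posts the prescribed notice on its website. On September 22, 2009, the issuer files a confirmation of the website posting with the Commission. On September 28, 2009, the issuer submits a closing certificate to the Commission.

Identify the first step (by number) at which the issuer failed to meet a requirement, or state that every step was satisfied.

Step 6

(1) due by May 20, 2009 + 87 days = August 15, 2009; done May 21, 2009 — timely.
(2) due by May 20, 2009 + 40 days = June 29, 2009; May 24, 2009 is within that limit.
(3) the permitted window runs from May 21, 2009 + 18 = June 8, 2009 to May 21, 2009 + 88 = August 17, 2009; done June 11, 2009, which is between those dates.
(4) permitted from May 21, 2009 + 15 days = June 5, 2009 onward; July 3, 2009 is on or after that date.
(5) due by July 25, 2009 + 5 days = July 30, 2009; July 28, 2009 is within that limit.
(6) due by August 31, 2009 + 20 days = September 20, 2009; done September 22, 2009 — 2 days late.
The procedure was therefore not followed at step 6.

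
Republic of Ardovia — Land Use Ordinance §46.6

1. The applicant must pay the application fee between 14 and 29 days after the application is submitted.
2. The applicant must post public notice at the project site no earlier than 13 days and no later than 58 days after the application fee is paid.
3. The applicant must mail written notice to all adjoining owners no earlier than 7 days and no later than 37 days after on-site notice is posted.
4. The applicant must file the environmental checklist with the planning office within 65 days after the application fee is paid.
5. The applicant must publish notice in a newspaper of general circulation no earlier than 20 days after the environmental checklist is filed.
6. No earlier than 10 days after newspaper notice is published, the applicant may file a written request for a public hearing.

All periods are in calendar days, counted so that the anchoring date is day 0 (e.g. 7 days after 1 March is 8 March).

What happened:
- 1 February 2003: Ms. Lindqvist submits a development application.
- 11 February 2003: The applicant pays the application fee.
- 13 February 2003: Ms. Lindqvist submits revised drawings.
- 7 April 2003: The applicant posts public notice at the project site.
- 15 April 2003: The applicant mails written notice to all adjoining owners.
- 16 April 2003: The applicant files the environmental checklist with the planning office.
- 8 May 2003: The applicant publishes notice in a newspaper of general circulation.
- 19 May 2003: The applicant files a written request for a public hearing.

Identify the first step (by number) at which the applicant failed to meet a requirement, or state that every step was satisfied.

Step 1

Step 1 — 14 and 29 days from 1 February 2003 (when the application is submitted) are 15 February 2003 and 2 March 2003 respectively; 11 February 2003 is 4 days too early.
That is the first point of non-compliance.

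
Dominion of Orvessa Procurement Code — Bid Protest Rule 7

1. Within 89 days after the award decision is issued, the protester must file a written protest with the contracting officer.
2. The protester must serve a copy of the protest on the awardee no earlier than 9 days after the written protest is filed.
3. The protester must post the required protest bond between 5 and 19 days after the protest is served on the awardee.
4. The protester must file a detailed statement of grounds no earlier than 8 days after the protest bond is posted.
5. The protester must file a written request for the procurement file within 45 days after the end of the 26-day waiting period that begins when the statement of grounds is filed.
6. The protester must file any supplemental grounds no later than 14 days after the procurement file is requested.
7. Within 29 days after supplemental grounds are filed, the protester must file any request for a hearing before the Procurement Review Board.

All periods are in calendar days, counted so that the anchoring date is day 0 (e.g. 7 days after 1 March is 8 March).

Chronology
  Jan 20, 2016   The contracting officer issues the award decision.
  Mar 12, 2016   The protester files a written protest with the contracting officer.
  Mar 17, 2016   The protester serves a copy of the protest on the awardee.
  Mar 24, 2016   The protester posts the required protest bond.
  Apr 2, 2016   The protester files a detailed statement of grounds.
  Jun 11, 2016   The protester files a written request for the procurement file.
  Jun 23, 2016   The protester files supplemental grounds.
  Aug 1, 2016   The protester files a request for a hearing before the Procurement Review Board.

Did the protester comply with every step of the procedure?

Step 1 — counting 89 days from Jan 20, 2016 (when the award decision is issued) gives a deadline of Apr 18, 2016; completed Mar 12, 2016, before the deadline.
Step 2 — must wait 9 days from Mar 12, 2016 (when the written protest is filed), so not before Mar 21, 2016; Mar 17, 2016 is 4 days before the earliest permitted date.
No need to go further; step 2 was not satisfied.

No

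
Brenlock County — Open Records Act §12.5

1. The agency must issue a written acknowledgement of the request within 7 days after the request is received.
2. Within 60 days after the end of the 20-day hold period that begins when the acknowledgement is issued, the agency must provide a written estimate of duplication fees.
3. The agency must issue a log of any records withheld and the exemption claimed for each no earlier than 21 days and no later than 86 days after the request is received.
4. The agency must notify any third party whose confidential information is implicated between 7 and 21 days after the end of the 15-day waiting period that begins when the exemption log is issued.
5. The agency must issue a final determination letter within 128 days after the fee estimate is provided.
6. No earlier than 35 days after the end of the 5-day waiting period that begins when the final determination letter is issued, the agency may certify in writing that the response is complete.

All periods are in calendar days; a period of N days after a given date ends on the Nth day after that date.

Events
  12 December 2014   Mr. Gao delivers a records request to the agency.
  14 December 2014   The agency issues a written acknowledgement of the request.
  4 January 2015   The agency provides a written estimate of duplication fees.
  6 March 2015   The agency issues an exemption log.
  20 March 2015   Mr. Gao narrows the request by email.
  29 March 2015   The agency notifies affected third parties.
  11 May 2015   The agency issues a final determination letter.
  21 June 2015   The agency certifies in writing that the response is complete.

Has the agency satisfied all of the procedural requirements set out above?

Step 1 — counting 7 days from 12 December 2014 (when the request is received) gives a deadline of 19 December 2014; done 14 December 2014 — timely.
Step 2 — counting 60 days from 3 January 2015 (end of the 20-day hold period, which began when the acknowledgement is issued on 14 December 2014) gives a deadline of 4 March 2015; completed 4 January 2015, before the deadline.
Step 3 — 21 and 86 days from 12 December 2014 (when the request is received) are 2 January 2015 and 8 March 2015 respectively; 6 March 2015 falls inside that range.
Step 4 — 7 and 21 days from 21 March 2015 (end of the 15-day waiting period, which began when the exemption log is issued on 6 March 2015) are 28 March 2015 and 11 April 2015 respectively; done 29 March 2015 — within the window.
Step 5 — counting 128 days from 4 January 2015 (when the fee estimate is provided) gives a deadline of 12 May 2015; completed 11 May 2015, before the deadline.
Step 6 — must wait 35 days from 16 May 2015 (end of the 5-day waiting period, which began when the final determination letter is issued on 11 May 2015), so not before 20 June 2015; done 21 June 2015 — permitted.

Yes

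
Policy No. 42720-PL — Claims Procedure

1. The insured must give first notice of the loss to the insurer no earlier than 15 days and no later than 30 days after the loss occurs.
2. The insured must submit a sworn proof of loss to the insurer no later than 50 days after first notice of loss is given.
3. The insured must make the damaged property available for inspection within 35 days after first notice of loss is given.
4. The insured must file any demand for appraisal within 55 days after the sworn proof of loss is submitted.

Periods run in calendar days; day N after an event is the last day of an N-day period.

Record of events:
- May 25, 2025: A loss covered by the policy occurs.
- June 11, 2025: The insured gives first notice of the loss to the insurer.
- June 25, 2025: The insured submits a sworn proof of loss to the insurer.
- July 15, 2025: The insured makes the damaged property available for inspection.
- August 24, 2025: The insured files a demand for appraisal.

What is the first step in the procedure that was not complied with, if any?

(1) the permitted window runs from May 25, 2025 + 15 = June 9, 2025 to May 25, 2025 + 30 = June 24, 2025; done June 11, 2025, which is between those dates.
(2) due by June 11, 2025 + 50 days = July 31, 2025; done June 25, 2025 — timely.
(3) due by June 11, 2025 + 35 days = July 16, 2025; July 15, 2025 is within that limit.
(4) due by June 25, 2025 + 55 days = August 19, 2025; done August 24, 2025 — 5 days late.
The procedure was therefore not followed at step 4.

Step 4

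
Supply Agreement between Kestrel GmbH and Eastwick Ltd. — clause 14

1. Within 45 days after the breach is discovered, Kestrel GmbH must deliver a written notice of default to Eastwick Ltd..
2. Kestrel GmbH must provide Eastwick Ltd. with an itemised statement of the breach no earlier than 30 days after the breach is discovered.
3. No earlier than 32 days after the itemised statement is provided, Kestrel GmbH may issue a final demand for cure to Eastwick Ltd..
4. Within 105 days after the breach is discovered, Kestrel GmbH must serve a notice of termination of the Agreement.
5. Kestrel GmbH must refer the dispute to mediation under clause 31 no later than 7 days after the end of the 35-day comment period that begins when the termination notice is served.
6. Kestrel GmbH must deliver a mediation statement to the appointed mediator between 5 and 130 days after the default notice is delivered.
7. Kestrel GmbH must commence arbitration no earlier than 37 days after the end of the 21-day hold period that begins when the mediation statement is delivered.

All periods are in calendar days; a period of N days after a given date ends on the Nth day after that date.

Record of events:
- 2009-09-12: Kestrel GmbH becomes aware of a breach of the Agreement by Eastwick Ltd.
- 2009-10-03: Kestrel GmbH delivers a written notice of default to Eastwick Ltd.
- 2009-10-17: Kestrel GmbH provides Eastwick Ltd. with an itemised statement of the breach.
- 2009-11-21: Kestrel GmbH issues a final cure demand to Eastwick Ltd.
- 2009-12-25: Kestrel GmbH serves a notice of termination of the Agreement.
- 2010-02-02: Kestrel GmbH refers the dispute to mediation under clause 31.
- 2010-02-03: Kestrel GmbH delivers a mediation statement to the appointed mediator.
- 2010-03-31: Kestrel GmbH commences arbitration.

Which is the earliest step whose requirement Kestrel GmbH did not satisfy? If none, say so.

Step 1 — counting 45 days from 2009-09-12 (when the breach is discovered) gives a deadline of 2009-10-27; 2009-10-03 is within that limit.
Step 2 — must wait 30 days from 2009-09-12 (when the breach is discovered), so not before 2009-10-12; 2009-10-17 is on or after that date.
Step 3 — must wait 32 days from 2009-10-17 (when the itemised statement is provided), so not before 2009-11-18; 2009-11-21 is on or after that date.
Step 4 — counting 105 days from 2009-09-12 (when the breach is discovered) gives a deadline of 2009-12-26; done 2009-12-25 — timely.
Step 5 — counting 7 days from 2010-01-29 (end of the 35-day comment period, which began when the termination notice is served on 2009-12-25) gives a deadline of 2010-02-05; completed 2010-02-02, before the deadline.
Step 6 — 5 and 130 days from 2009-10-03 (when the default notice is delivered) are 2009-10-08 and 2010-02-10 respectively; done 2010-02-03 — within the window.
Step 7 — must wait 37 days from 2010-02-24 (end of the 21-day hold period, which began when the mediation statement is delivered on 2010-02-03), so not before 2010-04-02; 2010-03-31 is 2 days before the earliest permitted date.
Later steps need not be reached.

Step 7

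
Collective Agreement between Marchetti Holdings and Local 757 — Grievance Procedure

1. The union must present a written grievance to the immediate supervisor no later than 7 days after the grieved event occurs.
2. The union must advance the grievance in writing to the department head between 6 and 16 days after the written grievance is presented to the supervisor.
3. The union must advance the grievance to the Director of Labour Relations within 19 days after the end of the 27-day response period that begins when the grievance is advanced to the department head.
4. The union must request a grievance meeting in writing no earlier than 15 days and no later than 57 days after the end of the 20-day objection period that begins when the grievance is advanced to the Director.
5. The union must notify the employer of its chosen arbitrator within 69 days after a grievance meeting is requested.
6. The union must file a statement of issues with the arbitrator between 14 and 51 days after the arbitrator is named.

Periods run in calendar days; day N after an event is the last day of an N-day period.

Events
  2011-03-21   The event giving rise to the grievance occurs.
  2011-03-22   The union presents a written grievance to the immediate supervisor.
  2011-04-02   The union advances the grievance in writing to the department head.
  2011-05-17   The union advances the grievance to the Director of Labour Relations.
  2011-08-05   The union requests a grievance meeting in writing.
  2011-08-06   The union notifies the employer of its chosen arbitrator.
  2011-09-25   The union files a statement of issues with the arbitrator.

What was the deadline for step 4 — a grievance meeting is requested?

The grievance is advanced to the Director on 2011-05-17; the 20-day objection period therefore ends 2011-06-06, and step 4 runs from that date. The window is 15–57 days after 2011-06-06; it closes on 2011-08-02.

2011-08-02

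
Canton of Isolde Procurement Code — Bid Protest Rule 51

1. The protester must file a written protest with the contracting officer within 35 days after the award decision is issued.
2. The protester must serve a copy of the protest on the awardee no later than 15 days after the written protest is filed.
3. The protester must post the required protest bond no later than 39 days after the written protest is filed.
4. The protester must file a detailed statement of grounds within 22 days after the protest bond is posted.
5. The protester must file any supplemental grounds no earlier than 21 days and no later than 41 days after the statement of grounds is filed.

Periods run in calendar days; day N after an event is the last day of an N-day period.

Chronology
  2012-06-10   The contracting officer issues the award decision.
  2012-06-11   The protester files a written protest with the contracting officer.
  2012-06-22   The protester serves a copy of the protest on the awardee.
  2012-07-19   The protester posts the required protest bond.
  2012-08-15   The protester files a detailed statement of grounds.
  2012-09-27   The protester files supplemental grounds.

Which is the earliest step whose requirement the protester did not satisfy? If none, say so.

Step 1 — counting 35 days from 2012-06-10 (when the award decision is issued) gives a deadline of 2012-07-15; completed 2012-06-11, before the deadline.
Step 2 — counting 15 days from 2012-06-11 (when the written protest is filed) gives a deadline of 2012-06-26; done 2012-06-22 — timely.
Step 3 — counting 39 days from 2012-06-11 (when the written protest is filed) gives a deadline of 2012-07-20; done 2012-07-19 — timely.
Step 4 — counting 22 days from 2012-07-19 (when the protest bond is posted) gives a deadline of 2012-08-10; not done until 2012-08-15, 5 days after the deadline.
Later steps need not be reached.

Step 4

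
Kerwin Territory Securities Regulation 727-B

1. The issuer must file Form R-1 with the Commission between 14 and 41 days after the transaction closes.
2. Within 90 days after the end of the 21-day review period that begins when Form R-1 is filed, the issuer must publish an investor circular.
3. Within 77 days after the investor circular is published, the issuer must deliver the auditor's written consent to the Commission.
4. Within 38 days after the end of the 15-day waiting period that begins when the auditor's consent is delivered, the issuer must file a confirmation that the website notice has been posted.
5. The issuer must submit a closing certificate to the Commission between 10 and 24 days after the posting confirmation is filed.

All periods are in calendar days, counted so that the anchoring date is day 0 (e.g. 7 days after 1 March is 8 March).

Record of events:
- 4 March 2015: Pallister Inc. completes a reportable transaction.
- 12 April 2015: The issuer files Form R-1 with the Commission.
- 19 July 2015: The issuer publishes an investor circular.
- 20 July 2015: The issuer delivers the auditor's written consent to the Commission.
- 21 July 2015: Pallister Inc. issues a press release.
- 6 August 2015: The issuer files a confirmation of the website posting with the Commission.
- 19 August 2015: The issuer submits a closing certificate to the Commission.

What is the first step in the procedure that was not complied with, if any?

None — every step was satisfied

(1) the permitted window runs from 4 March 2015 + 14 = 18 March 2015 to 4 March 2015 + 41 = 14 April 2015; done 12 April 2015, which is between those dates.
(2) due by 3 May 2015 + 90 days = 1 August 2015; completed 19 July 2015, before the deadline.
(3) due by 19 July 2015 + 77 days = 4 October 2015; 20 July 2015 is within that limit.
(4) due by 4 August 2015 + 38 days = 11 September 2015; completed 6 August 2015, before the deadline.
(5) the permitted window runs from 6 August 2015 + 10 = 16 August 2015 to 6 August 2015 + 24 = 30 August 2015; done 19 August 2015, which is between those dates.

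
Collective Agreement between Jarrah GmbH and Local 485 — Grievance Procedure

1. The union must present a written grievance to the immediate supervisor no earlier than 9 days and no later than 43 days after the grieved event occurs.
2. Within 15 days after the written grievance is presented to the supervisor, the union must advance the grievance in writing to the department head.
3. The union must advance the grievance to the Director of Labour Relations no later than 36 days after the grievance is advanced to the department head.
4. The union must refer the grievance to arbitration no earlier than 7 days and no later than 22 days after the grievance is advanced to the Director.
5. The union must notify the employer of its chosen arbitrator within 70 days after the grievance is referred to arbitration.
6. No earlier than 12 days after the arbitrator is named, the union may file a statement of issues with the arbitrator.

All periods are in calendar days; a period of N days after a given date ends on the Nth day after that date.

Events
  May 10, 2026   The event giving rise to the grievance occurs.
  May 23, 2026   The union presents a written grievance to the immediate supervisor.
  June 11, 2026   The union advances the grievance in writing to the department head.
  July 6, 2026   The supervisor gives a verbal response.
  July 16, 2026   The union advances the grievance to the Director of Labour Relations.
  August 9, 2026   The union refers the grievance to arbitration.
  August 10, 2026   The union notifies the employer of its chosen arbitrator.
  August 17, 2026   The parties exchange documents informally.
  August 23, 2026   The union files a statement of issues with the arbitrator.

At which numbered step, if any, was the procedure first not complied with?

Step 2

Step 1: the window is 9–43 days after May 10, 2026 (when the grieved event occurs), so May 19, 2026 through June 22, 2026; done May 23, 2026 — within the window.
Step 2: 15 days after May 23, 2026 (when the written grievance is presented to the supervisor) is June 7, 2026; not done until June 11, 2026, 4 days after the deadline.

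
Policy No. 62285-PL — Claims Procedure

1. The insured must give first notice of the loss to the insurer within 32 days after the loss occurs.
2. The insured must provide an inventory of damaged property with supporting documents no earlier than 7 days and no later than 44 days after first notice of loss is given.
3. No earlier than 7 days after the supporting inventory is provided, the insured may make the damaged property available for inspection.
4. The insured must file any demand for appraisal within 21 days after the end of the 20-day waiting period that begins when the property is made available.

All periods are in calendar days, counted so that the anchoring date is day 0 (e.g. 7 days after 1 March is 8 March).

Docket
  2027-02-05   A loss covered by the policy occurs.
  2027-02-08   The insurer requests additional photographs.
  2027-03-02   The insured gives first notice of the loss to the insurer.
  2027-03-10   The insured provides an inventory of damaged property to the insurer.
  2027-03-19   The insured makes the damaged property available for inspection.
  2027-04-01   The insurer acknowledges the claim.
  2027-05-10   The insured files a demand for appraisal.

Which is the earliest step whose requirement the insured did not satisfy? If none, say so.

Step 1 — counting 32 days from 2027-02-05 (when the loss occurs) gives a deadline of 2027-03-09; completed 2027-03-02, before the deadline.
Step 2 — 7 and 44 days from 2027-03-02 (when first notice of loss is given) are 2027-03-09 and 2027-04-15 respectively; done 2027-03-10 — within the window.
Step 3 — must wait 7 days from 2027-03-10 (when the supporting inventory is provided), so not before 2027-03-17; 2027-03-19 is on or after that date.
Step 4 — counting 21 days from 2027-04-08 (end of the 20-day waiting period, which began when the property is made available on 2027-03-19) gives a deadline of 2027-04-29; done 2027-05-10 — 11 days late.

Step 4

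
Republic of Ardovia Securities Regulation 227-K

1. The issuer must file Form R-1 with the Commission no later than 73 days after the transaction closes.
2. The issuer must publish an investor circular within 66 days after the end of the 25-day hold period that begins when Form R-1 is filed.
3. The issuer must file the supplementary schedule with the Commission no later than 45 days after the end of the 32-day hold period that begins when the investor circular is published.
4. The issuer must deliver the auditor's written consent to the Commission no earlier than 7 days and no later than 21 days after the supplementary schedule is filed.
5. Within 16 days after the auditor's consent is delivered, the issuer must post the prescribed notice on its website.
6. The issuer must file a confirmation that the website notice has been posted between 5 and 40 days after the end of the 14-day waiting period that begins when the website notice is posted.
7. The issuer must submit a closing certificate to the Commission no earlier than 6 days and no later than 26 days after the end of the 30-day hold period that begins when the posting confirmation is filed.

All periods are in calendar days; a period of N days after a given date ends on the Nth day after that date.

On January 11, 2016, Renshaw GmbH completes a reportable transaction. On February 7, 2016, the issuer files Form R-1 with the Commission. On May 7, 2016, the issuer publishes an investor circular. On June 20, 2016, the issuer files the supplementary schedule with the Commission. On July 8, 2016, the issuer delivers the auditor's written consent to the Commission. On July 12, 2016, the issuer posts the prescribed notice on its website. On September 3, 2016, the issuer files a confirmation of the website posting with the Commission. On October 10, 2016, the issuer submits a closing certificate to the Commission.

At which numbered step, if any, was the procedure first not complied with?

Step 1 — counting 73 days from January 11, 2016 (when the transaction closes) gives a deadline of March 24, 2016; February 7, 2016 is within that limit.
Step 2 — counting 66 days from March 3, 2016 (end of the 25-day hold period, which began when Form R-1 is filed on February 7, 2016) gives a deadline of May 8, 2016; May 7, 2016 is within that limit.
Step 3 — counting 45 days from June 8, 2016 (end of the 32-day hold period, which began when the investor circular is published on May 7, 2016) gives a deadline of July 23, 2016; completed June 20, 2016, before the deadline.
Step 4 — 7 and 21 days from June 20, 2016 (when the supplementary schedule is filed) are June 27, 2016 and July 11, 2016 respectively; done July 8, 2016 — within the window.
Step 5 — counting 16 days from July 8, 2016 (when the auditor's consent is delivered) gives a deadline of July 24, 2016; completed July 12, 2016, before the deadline.
Step 6 — 5 and 40 days from July 26, 2016 (end of the 14-day waiting period, which began when the website notice is posted on July 12, 2016) are July 31, 2016 and September 4, 2016 respectively; September 3, 2016 falls inside that range.
Step 7 — 6 and 26 days from October 3, 2016 (end of the 30-day hold period, which began when the posting confirmation is filed on September 3, 2016) are October 9, 2016 and October 29, 2016 respectively; done October 10, 2016 — within the window.

None — every step was satisfied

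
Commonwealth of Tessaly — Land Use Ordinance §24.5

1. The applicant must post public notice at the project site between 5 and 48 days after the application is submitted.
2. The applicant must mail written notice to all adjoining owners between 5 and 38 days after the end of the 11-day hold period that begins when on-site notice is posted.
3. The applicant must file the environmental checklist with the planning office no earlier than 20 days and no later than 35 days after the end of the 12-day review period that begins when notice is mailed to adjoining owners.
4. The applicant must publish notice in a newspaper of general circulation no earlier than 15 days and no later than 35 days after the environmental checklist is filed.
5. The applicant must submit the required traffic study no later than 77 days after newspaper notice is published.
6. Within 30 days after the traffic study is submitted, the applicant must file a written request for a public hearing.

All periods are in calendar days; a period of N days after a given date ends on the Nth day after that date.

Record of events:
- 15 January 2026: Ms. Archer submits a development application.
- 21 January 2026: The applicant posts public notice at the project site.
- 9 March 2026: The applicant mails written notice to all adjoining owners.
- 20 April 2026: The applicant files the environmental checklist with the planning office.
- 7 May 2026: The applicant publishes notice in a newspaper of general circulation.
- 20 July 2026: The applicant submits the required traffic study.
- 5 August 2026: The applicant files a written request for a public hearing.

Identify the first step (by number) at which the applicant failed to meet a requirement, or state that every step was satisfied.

None — every step was satisfied

(1) the permitted window runs from 15 January 2026 + 5 = 20 January 2026 to 15 January 2026 + 48 = 4 March 2026; 21 January 2026 falls inside that range.
(2) the permitted window runs from 1 February 2026 + 5 = 6 February 2026 to 1 February 2026 + 38 = 11 March 2026; 9 March 2026 falls inside that range.
(3) the permitted window runs from 21 March 2026 + 20 = 10 April 2026 to 21 March 2026 + 35 = 25 April 2026; 20 April 2026 falls inside that range.
(4) the permitted window runs from 20 April 2026 + 15 = 5 May 2026 to 20 April 2026 + 35 = 25 May 2026; 7 May 2026 falls inside that range.
(5) due by 7 May 2026 + 77 days = 23 July 2026; done 20 July 2026 — timely.
(6) due by 20 July 2026 + 30 days = 19 August 2026; 5 August 2026 is within that limit.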